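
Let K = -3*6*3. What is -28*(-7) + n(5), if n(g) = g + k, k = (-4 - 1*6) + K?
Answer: 137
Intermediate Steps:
K = -54 (K = -18*3 = -54)
k = -64 (k = (-4 - 1*6) - 54 = (-4 - 6) - 54 = -10 - 54 = -64)
n(g) = -64 + g (n(g) = g - 64 = -64 + g)
-28*(-7) + n(5) = -28*(-7) + (-64 + 5) = 196 - 59 = 137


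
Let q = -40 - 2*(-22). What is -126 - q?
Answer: -130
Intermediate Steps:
q = 4 (q = -40 - 1*(-44) = -40 + 44 = 4)
-126 - q = -126 - 1*4 = -126 - 4 = -130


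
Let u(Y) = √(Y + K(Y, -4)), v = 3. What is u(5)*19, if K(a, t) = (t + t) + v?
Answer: 0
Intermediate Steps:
K(a, t) = 3 + 2*t (K(a, t) = (t + t) + 3 = 2*t + 3 = 3 + 2*t)
u(Y) = √(-5 + Y) (u(Y) = √(Y + (3 + 2*(-4))) = √(Y + (3 - 8)) = √(Y - 5) = √(-5 + Y))
u(5)*19 = √(-5 + 5)*19 = √0*19 = 0*19 = 0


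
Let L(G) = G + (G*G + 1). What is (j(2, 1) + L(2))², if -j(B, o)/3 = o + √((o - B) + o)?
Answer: 16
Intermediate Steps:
L(G) = 1 + G + G² (L(G) = G + (G² + 1) = G + (1 + G²) = 1 + G + G²)
j(B, o) = -3*o - 3*√(-B + 2*o) (j(B, o) = -3*(o + √((o - B) + o)) = -3*(o + √(-B + 2*o)) = -3*o - 3*√(-B + 2*o))
(j(2, 1) + L(2))² = ((-3*1 - 3*√(-1*2 + 2*1)) + (1 + 2 + 2²))² = ((-3 - 3*√(-2 + 2)) + (1 + 2 + 4))² = ((-3 - 3*√0) + 7)² = ((-3 - 3*0) + 7)² = ((-3 + 0) + 7)² = (-3 + 7)² = 4² = 16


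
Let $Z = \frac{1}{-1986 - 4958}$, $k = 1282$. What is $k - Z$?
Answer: $\frac{8902209}{6944} \approx 1282.0$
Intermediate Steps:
$Z = - \frac{1}{6944}$ ($Z = \frac{1}{-6944} = - \frac{1}{6944} \approx -0.00014401$)
$k - Z = 1282 - - \frac{1}{6944} = 1282 + \frac{1}{6944} = \frac{8902209}{6944}$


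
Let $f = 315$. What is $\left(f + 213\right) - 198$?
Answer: $330$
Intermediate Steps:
$\left(f + 213\right) - 198 = \left(315 + 213\right) - 198 = 528 - 198 = 330$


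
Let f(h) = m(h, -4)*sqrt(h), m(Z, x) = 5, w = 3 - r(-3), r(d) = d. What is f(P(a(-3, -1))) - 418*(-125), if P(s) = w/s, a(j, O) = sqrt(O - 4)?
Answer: 52250 - (-5)**(3/4)*sqrt(6) ≈ 52256.0 - 5.7915*I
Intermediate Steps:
a(j, O) = sqrt(-4 + O)
w = 6 (w = 3 - 1*(-3) = 3 + 3 = 6)
P(s) = 6/s
f(h) = 5*sqrt(h)
f(P(a(-3, -1))) - 418*(-125) = 5*sqrt(6/(sqrt(-4 - 1))) - 418*(-125) = 5*sqrt(6/(sqrt(-5))) + 52250 = 5*sqrt(6/((I*sqrt(5)))) + 52250 = 5*sqrt(6*(-I*sqrt(5)/5)) + 52250 = 5*sqrt(-6*I*sqrt(5)/5) + 52250 = 5*(5**(3/4)*sqrt(6)*sqrt(-I)/5) + 52250 = 5**(3/4)*sqrt(6)*sqrt(-I) + 52250 = 52250 + 5**(3/4)*sqrt(6)*sqrt(-I)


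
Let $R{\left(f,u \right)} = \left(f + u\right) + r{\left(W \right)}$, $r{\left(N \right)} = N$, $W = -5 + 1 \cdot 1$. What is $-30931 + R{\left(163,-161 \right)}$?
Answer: $-30933$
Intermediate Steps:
$W = -4$ ($W = -5 + 1 = -4$)
$R{\left(f,u \right)} = -4 + f + u$ ($R{\left(f,u \right)} = \left(f + u\right) - 4 = -4 + f + u$)
$-30931 + R{\left(163,-161 \right)} = -30931 - 2 = -30933$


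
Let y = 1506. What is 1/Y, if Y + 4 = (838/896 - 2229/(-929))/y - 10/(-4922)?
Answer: -1542518259072/6163523628905 ≈ -0.25027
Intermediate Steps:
Y = -6163523628905/1542518259072 (Y = -4 + ((838/896 - 2229/(-929))/1506 - 10/(-4922)) = -4 + ((838*(1/896) - 2229*(-1/929))*(1/1506) - 10*(-1/4922)) = -4 + ((419/448 + 2229/929)*(1/1506) + 5/2461) = -4 + ((1387843/416192)*(1/1506) + 5/2461) = -4 + (1387843/626785152 + 5/2461) = -4 + 6549407383/1542518259072 = -6163523628905/1542518259072 ≈ -3.9958)
1/Y = 1/(-6163523628905/1542518259072) = -1542518259072/6163523628905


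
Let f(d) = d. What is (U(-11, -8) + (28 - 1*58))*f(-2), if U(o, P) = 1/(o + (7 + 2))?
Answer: 61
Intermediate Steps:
U(o, P) = 1/(9 + o) (U(o, P) = 1/(o + 9) = 1/(9 + o))
(U(-11, -8) + (28 - 1*58))*f(-2) = (1/(9 - 11) + (28 - 1*58))*(-2) = (1/(-2) + (28 - 58))*(-2) = (-½ - 30)*(-2) = -61/2*(-2) = 61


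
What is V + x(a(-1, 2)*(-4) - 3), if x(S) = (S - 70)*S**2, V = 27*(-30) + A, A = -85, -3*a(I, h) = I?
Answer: -61852/27 ≈ -2290.8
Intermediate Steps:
a(I, h) = -I/3
V = -895 (V = 27*(-30) - 85 = -810 - 85 = -895)
x(S) = S**2*(-70 + S) (x(S) = (-70 + S)*S**2 = S**2*(-70 + S))
V + x(a(-1, 2)*(-4) - 3) = -895 + (-1/3*(-1)*(-4) - 3)**2*(-70 + (-1/3*(-1)*(-4) - 3)) = -895 + ((1/3)*(-4) - 3)**2*(-70 + ((1/3)*(-4) - 3)) = -895 + (-4/3 - 3)**2*(-70 + (-4/3 - 3)) = -895 + (-13/3)**2*(-70 - 13/3) = -895 + (169/9)*(-223/3) = -895 - 37687/27 = -61852/27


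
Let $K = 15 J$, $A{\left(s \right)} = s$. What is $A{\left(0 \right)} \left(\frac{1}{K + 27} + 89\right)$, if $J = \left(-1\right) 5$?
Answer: $0$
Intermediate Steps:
$J = -5$
$K = -75$ ($K = 15 \left(-5\right) = -75$)
$A{\left(0 \right)} \left(\frac{1}{K + 27} + 89\right) = 0 \left(\frac{1}{-75 + 27} + 89\right) = 0 \left(\frac{1}{-48} + 89\right) = 0 \left(- \frac{1}{48} + 89\right) = 0 \cdot \frac{4271}{48} = 0$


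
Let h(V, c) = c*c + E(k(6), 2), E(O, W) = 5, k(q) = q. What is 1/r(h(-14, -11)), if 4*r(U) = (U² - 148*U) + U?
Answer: -2/1323 ≈ -0.0015117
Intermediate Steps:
h(V, c) = 5 + c² (h(V, c) = c*c + 5 = c² + 5 = 5 + c²)
r(U) = -147*U/4 + U²/4 (r(U) = ((U² - 148*U) + U)/4 = (U² - 147*U)/4 = -147*U/4 + U²/4)
1/r(h(-14, -11)) = 1/((5 + (-11)²)*(-147 + (5 + (-11)²))/4) = 1/((5 + 121)*(-147 + (5 + 121))/4) = 1/((¼)*126*(-147 + 126)) = 1/((¼)*126*(-21)) = 1/(-1323/2) = -2/1323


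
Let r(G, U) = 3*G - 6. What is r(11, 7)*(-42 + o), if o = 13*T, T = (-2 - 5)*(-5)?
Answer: 11151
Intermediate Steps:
r(G, U) = -6 + 3*G
T = 35 (T = -7*(-5) = 35)
o = 455 (o = 13*35 = 455)
r(11, 7)*(-42 + o) = (-6 + 3*11)*(-42 + 455) = (-6 + 33)*413 = 27*413 = 11151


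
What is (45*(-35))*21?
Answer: -33075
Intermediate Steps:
(45*(-35))*21 = -1575*21 = -33075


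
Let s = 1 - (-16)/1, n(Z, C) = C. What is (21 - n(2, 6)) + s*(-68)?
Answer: -1141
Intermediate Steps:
s = 17 (s = 1 - (-16) = 1 - 4*(-4) = 1 + 16 = 17)
(21 - n(2, 6)) + s*(-68) = (21 - 1*6) + 17*(-68) = (21 - 6) - 1156 = 15 - 1156 = -1141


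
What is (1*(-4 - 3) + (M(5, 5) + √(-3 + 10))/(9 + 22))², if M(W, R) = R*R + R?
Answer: (187 - √7)²/961 ≈ 35.366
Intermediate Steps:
M(W, R) = R + R² (M(W, R) = R² + R = R + R²)
(1*(-4 - 3) + (M(5, 5) + √(-3 + 10))/(9 + 22))² = (1*(-4 - 3) + (5*(1 + 5) + √(-3 + 10))/(9 + 22))² = (1*(-7) + (5*6 + √7)/31)² = (-7 + (30 + √7)*(1/31))² = (-7 + (30/31 + √7/31))² = (-187/31 + √7/31)²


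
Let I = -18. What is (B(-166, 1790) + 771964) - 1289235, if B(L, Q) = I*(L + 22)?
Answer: -514679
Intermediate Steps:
B(L, Q) = -396 - 18*L (B(L, Q) = -18*(L + 22) = -18*(22 + L) = -396 - 18*L)
(B(-166, 1790) + 771964) - 1289235 = ((-396 - 18*(-166)) + 771964) - 1289235 = ((-396 + 2988) + 771964) - 1289235 = (2592 + 771964) - 1289235 = 774556 - 1289235 = -514679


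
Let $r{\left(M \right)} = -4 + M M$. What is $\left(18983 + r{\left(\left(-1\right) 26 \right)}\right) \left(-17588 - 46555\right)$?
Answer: $-1260730665$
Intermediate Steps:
$r{\left(M \right)} = -4 + M^{2}$
$\left(18983 + r{\left(\left(-1\right) 26 \right)}\right) \left(-17588 - 46555\right) = \left(18983 - \left(4 - \left(\left(-1\right) 26\right)^{2}\right)\right) \left(-17588 - 46555\right) = \left(18983 - \left(4 - \left(-26\right)^{2}\right)\right) \left(-64143\right) = \left(18983 + \left(-4 + 676\right)\right) \left(-64143\right) = \left(18983 + 672\right) \left(-64143\right) = 19655 \left(-64143\right) = -1260730665$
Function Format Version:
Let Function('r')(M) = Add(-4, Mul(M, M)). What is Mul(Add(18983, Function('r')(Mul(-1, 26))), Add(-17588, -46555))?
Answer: -1260730665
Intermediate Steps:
Function('r')(M) = Add(-4, Pow(M, 2))
Mul(Add(18983, Function('r')(Mul(-1, 26))), Add(-17588, -46555)) = Mul(Add(18983, Add(-4, Pow(Mul(-1, 26), 2))), Add(-17588, -46555)) = Mul(Add(18983, Add(-4, Pow(-26, 2))), -64143) = Mul(Add(18983, Add(-4, 676)), -64143) = Mul(Add(18983, 672), -64143) = Mul(19655, -64143) = -1260730665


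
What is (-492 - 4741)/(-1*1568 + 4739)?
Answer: -5233/3171 ≈ -1.6503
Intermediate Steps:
(-492 - 4741)/(-1*1568 + 4739) = -5233/(-1568 + 4739) = -5233/3171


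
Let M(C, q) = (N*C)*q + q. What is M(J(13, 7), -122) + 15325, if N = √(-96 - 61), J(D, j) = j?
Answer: 15203 - 854*I*√157 ≈ 15203.0 - 10701.0*I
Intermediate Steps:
N = I*√157 (N = √(-157) = I*√157 ≈ 12.53*I)
M(C, q) = q + I*C*q*√157 (M(C, q) = ((I*√157)*C)*q + q = (I*C*√157)*q + q = I*C*q*√157 + q = q + I*C*q*√157)
M(J(13, 7), -122) + 15325 = -122*(1 + I*7*√157) + 15325 = -122*(1 + 7*I*√157) + 15325 = (-122 - 854*I*√157) + 15325 = 15203 - 854*I*√157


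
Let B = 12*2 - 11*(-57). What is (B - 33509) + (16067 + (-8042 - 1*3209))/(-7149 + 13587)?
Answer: -105767494/3219 ≈ -32857.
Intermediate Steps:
B = 651 (B = 24 + 627 = 651)
(B - 33509) + (16067 + (-8042 - 1*3209))/(-7149 + 13587) = (651 - 33509) + (16067 + (-8042 - 1*3209))/(-7149 + 13587) = -32858 + (16067 + (-8042 - 3209))/6438 = -32858 + (16067 - 11251)*(1/6438) = -32858 + 4816*(1/6438) = -32858 + 2408/3219 = -105767494/3219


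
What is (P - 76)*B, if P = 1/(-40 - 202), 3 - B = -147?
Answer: -1379475/121 ≈ -11401.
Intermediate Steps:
B = 150 (B = 3 - 1*(-147) = 3 + 147 = 150)
P = -1/242 (P = 1/(-242) = -1/242 ≈ -0.0041322)
(P - 76)*B = (-1/242 - 76)*150 = -18393/242*150 = -1379475/121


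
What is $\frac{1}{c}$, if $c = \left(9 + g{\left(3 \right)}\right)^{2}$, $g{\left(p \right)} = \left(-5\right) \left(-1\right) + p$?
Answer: $\frac{1}{289} \approx 0.0034602$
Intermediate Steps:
$g{\left(p \right)} = 5 + p$
$c = 289$ ($c = \left(9 + \left(5 + 3\right)\right)^{2} = \left(9 + 8\right)^{2} = 17^{2} = 289$)
$\frac{1}{c} = \frac{1}{289}$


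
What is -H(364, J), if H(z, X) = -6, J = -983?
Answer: 6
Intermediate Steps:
-H(364, J) = -1*(-6) = 6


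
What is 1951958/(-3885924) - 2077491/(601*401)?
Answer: -4271697983321/468255784962 ≈ -9.1226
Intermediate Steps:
1951958/(-3885924) - 2077491/(601*401) = 1951958*(-1/3885924) - 2077491/241001 = -975979/1942962 - 2077491*1/241001 = -975979/1942962 - 2077491/241001 = -4271697983321/468255784962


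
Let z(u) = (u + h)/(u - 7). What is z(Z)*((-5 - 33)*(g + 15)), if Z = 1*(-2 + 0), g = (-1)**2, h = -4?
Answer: -1216/3 ≈ -405.33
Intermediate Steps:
g = 1
Z = -2 (Z = 1*(-2) = -2)
z(u) = (-4 + u)/(-7 + u) (z(u) = (u - 4)/(u - 7) = (-4 + u)/(-7 + u))
z(Z)*((-5 - 33)*(g + 15)) = ((-4 - 2)/(-7 - 2))*((-5 - 33)*(1 + 15)) = (-6/(-9))*(-38*16) = -1/9*(-6)*(-608) = (2/3)*(-608) = -1216/3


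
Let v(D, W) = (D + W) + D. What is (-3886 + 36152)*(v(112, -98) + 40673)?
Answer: 1316420534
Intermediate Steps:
v(D, W) = W + 2*D
(-3886 + 36152)*(v(112, -98) + 40673) = (-3886 + 36152)*((-98 + 2*112) + 40673) = 32266*((-98 + 224) + 40673) = 32266*(126 + 40673) = 32266*40799 = 1316420534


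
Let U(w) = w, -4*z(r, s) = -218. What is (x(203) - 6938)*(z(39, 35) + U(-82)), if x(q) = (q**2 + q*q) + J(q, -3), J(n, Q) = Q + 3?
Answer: -2075700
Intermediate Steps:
z(r, s) = 109/2 (z(r, s) = -1/4*(-218) = 109/2)
J(n, Q) = 3 + Q
x(q) = 2*q**2 (x(q) = (q**2 + q*q) + (3 - 3) = (q**2 + q**2) + 0 = 2*q**2 + 0 = 2*q**2)
(x(203) - 6938)*(z(39, 35) + U(-82)) = (2*203**2 - 6938)*(109/2 - 82) = (2*41209 - 6938)*(-55/2) = (82418 - 6938)*(-55/2) = 75480*(-55/2) = -2075700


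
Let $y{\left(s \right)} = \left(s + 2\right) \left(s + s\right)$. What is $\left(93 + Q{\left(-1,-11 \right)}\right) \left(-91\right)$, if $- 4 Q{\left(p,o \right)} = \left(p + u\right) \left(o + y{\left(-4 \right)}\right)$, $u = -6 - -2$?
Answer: $- \frac{36127}{4} \approx -9031.8$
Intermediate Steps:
$u = -4$ ($u = -6 + 2 = -4$)
$y{\left(s \right)} = 2 s \left(2 + s\right)$ ($y{\left(s \right)} = \left(2 + s\right) 2 s = 2 s \left(2 + s\right)$)
$Q{\left(p,o \right)} = - \frac{\left(-4 + p\right) \left(16 + o\right)}{4}$ ($Q{\left(p,o \right)} = - \frac{\left(p - 4\right) \left(o + 2 \left(-4\right) \left(2 - 4\right)\right)}{4} = - \frac{\left(-4 + p\right) \left(o + 2 \left(-4\right) \left(-2\right)\right)}{4} = - \frac{\left(-4 + p\right) \left(o + 16\right)}{4} = - \frac{\left(-4 + p\right) \left(16 + o\right)}{4}$)
$\left(93 + Q{\left(-1,-11 \right)}\right) \left(-91\right) = \left(93 - \left(-9 + \frac{11}{4}\right)\right) \left(-91\right) = \left(93 + \left(16 - 11 + 4 - \frac{11}{4}\right)\right) \left(-91\right) = \left(93 + \frac{25}{4}\right) \left(-91\right) = \frac{397}{4} \left(-91\right) = - \frac{36127}{4}$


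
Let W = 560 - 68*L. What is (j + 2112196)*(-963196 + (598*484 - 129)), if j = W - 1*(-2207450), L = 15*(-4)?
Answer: -2914106065398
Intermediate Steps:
L = -60
W = 4640 (W = 560 - 68*(-60) = 560 + 4080 = 4640)
j = 2212090 (j = 4640 - 1*(-2207450) = 4640 + 2207450 = 2212090)
(j + 2112196)*(-963196 + (598*484 - 129)) = (2212090 + 2112196)*(-963196 + (598*484 - 129)) = 4324286*(-963196 + (289432 - 129)) = 4324286*(-963196 + 289303) = 4324286*(-673893) = -2914106065398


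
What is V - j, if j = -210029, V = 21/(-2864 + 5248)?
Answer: 500709157/2384 ≈ 2.1003e+5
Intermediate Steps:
V = 21/2384 ≈ 0.0088087
V - j = 21/2384 - 1*(-210029) = 21/2384 + 210029 = 500709157/2384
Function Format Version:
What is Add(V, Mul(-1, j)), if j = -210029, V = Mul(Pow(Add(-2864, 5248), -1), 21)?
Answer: Rational(500709157, 2384) ≈ 2.1003e+5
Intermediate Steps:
V = Rational(21, 2384) (V = Mul(Pow(2384, -1), 21) = Mul(Rational(1, 2384), 21) = Rational(21, 2384) ≈ 0.0088087)
Add(V, Mul(-1, j)) = Add(Rational(21, 2384), Mul(-1, -210029)) = Add(Rational(21, 2384), 210029) = Rational(500709157, 2384)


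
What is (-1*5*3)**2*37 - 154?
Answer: 8171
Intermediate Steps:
(-1*5*3)**2*37 - 154 = (-5*3)**2*37 - 154 = (-15)**2*37 - 154 = 225*37 - 154 = 8325 - 154 = 8171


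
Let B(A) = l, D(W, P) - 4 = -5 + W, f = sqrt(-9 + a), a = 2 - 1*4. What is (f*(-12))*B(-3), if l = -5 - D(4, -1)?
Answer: 96*I*sqrt(11) ≈ 318.4*I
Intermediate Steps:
a = -2 (a = 2 - 4 = -2)
f = I*sqrt(11) (f = sqrt(-9 - 2) = sqrt(-11) = I*sqrt(11) ≈ 3.3166*I)
D(W, P) = -1 + W (D(W, P) = 4 + (-5 + W) = -1 + W)
l = -8 (l = -5 - (-1 + 4) = -5 - 1*3 = -5 - 3 = -8)
B(A) = -8
(f*(-12))*B(-3) = ((I*sqrt(11))*(-12))*(-8) = -12*I*sqrt(11)*(-8) = 96*I*sqrt(11)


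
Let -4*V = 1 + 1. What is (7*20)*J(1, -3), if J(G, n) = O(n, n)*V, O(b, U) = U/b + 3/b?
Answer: 0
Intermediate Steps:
V = -½ (V = -(1 + 1)/4 = -¼*2 = -½ ≈ -0.50000)
O(b, U) = 3/b + U/b
J(G, n) = -(3 + n)/(2*n) (J(G, n) = ((3 + n)/n)*(-½) = -(3 + n)/(2*n))
(7*20)*J(1, -3) = (7*20)*((½)*(-3 - 1*(-3))/(-3)) = 140*((½)*(-⅓)*(-3 + 3)) = 140*((½)*(-⅓)*0) = 140*0 = 0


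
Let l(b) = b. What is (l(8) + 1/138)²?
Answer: 1221025/19044 ≈ 64.116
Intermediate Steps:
(l(8) + 1/138)² = (8 + 1/138)² = (1105/138)² = 1221025/19044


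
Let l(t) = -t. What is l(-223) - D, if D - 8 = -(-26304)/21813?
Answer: 1554497/7271 ≈ 213.79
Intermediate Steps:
D = 66936/7271 (D = 8 - (-26304)/21813 = 8 - 1*(-8768/7271) = 8 + 8768/7271 = 66936/7271 ≈ 9.2059)
l(-223) - D = -1*(-223) - 1*66936/7271 = 223 - 66936/7271 = 1554497/7271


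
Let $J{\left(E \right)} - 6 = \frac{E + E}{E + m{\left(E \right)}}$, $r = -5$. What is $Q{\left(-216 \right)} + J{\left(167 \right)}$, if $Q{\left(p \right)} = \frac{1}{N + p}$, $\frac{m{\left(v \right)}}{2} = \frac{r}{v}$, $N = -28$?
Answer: $\frac{54396809}{6802476} \approx 7.9966$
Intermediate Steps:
$m{\left(v \right)} = - \frac{10}{v}$ ($m{\left(v \right)} = 2 \left(- \frac{5}{v}\right) = - \frac{10}{v}$)
$Q{\left(p \right)} = \frac{1}{-28 + p}$
$J{\left(E \right)} = 6 + \frac{2 E}{E - \frac{10}{E}}$ ($J{\left(E \right)} = 6 + \frac{E + E}{E - \frac{10}{E}} = 6 + \frac{2 E}{E - \frac{10}{E}}$)
$Q{\left(-216 \right)} + J{\left(167 \right)} = \frac{1}{-28 - 216} + \frac{4 \left(-15 + 2 \cdot 167^{2}\right)}{-10 + 167^{2}} = \frac{1}{-244} + \frac{4 \left(-15 + 2 \cdot 27889\right)}{-10 + 27889} = - \frac{1}{244} + \frac{4 \left(-15 + 55778\right)}{27879} = - \frac{1}{244} + 4 \cdot \frac{1}{27879} \cdot 55763 = - \frac{1}{244} + \frac{223052}{27879} = \frac{54396809}{6802476}$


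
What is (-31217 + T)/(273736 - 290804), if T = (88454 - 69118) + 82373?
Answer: -17623/4267 ≈ -4.1301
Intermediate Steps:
T = 101709 (T = 19336 + 82373 = 101709)
(-31217 + T)/(273736 - 290804) = (-31217 + 101709)/(273736 - 290804) = 70492/(-17068) = 70492*(-1/17068) = -17623/4267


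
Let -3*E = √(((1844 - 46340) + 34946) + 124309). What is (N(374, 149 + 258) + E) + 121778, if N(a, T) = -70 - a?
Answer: 121334 - √12751 ≈ 1.2122e+5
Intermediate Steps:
E = -√12751 (E = -√(((1844 - 46340) + 34946) + 124309)/3 = -√((-44496 + 34946) + 124309)/3 = -√(-9550 + 124309)/3 = -√12751 ≈ -112.92)
(N(374, 149 + 258) + E) + 121778 = ((-70 - 1*374) - √12751) + 121778 = ((-70 - 374) - √12751) + 121778 = (-444 - √12751) + 121778 = 121334 - √12751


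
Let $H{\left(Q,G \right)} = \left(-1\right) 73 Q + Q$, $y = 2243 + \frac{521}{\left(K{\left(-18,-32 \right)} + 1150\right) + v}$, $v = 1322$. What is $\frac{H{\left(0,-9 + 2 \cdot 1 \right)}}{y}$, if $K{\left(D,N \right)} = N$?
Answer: $0$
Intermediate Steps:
$y = \frac{5473441}{2440}$ ($y = 2243 + \frac{521}{\left(-32 + 1150\right) + 1322} = 2243 + \frac{521}{1118 + 1322} = 2243 + \frac{521}{2440} = \frac{5473441}{2440} \approx 2243.2$)
$H{\left(Q,G \right)} = - 72 Q$ ($H{\left(Q,G \right)} = - 73 Q + Q = - 72 Q$)
$\frac{H{\left(0,-9 + 2 \cdot 1 \right)}}{y} = \frac{\left(-72\right) 0}{\frac{5473441}{2440}} = 0 \cdot \frac{2440}{5473441} = 0$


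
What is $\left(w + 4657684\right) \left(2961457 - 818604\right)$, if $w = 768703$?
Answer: $11627949662111$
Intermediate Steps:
$\left(w + 4657684\right) \left(2961457 - 818604\right) = \left(768703 + 4657684\right) \left(2961457 - 818604\right) = 5426387 \cdot 2142853 = 11627949662111$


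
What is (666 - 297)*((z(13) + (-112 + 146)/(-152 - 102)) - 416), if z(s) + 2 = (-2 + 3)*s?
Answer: -18985788/127 ≈ -1.4949e+5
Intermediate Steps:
z(s) = -2 + s (z(s) = -2 + (-2 + 3)*s = -2 + 1*s = -2 + s)
(666 - 297)*((z(13) + (-112 + 146)/(-152 - 102)) - 416) = (666 - 297)*(((-2 + 13) + (-112 + 146)/(-152 - 102)) - 416) = 369*((11 + 34/(-254)) - 416) = 369*((11 + 34*(-1/254)) - 416) = 369*((11 - 17/127) - 416) = 369*(1380/127 - 416) = 369*(-51452/127) = -18985788/127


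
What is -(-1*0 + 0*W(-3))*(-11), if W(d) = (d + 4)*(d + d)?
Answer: 0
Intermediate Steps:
W(d) = 2*d*(4 + d) (W(d) = (4 + d)*(2*d) = 2*d*(4 + d))
-(-1*0 + 0*W(-3))*(-11) = -(-1*0 + 0*(2*(-3)*(4 - 3)))*(-11) = -(0 + 0*(2*(-3)*1))*(-11) = -(0 + 0*(-6))*(-11) = -(0 + 0)*(-11) = -1*0*(-11) = 0*(-11) = 0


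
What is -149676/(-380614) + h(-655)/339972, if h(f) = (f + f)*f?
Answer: 94367872943/32349525702 ≈ 2.9171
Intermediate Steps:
h(f) = 2*f**2 (h(f) = (2*f)*f = 2*f**2)
-149676/(-380614) + h(-655)/339972 = -149676/(-380614) + (2*(-655)**2)/339972 = -149676*(-1/380614) + (2*429025)*(1/339972) = 74838/190307 + 858050*(1/339972) = 74838/190307 + 429025/169986 = 94367872943/32349525702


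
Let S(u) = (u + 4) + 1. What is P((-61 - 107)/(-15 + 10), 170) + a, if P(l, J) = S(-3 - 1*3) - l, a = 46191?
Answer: 230782/5 ≈ 46156.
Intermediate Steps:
S(u) = 5 + u (S(u) = (4 + u) + 1 = 5 + u)
P(l, J) = -1 - l (P(l, J) = (5 + (-3 - 1*3)) - l = (5 + (-3 - 3)) - l = (5 - 6) - l = -1 - l)
P((-61 - 107)/(-15 + 10), 170) + a = (-1 - (-61 - 107)/(-15 + 10)) + 46191 = (-1 - (-168)/(-5)) + 46191 = (-1 - (-168)*(-1)/5) + 46191 = (-1 - 1*168/5) + 46191 = (-1 - 168/5) + 46191 = -173/5 + 46191 = 230782/5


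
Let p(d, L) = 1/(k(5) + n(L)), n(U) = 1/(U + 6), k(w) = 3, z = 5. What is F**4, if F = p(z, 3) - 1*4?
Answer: 112550881/614656 ≈ 183.11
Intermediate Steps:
n(U) = 1/(6 + U)
p(d, L) = 1/(3 + 1/(6 + L))
F = -103/28 (F = (6 + 3)/(19 + 3*3) - 1*4 = 9/(19 + 9) - 4 = 9/28 - 4 = -103/28 ≈ -3.6786)
F**4 = (-103/28)**4 = 112550881/614656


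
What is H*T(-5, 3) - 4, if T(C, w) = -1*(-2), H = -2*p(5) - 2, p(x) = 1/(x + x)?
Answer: -42/5 ≈ -8.4000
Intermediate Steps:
p(x) = 1/(2*x)
H = -11/5 (H = -1/5 - 2 = -11/5 ≈ -2.2000)
T(C, w) = 2
H*T(-5, 3) - 4 = -11/5*2 - 4 = -22/5 - 4 = -42/5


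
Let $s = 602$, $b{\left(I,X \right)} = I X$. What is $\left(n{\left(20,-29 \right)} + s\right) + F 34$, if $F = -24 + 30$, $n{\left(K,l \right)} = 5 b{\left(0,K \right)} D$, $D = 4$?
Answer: $806$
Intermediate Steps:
$n{\left(K,l \right)} = 0$ ($n{\left(K,l \right)} = 5 \cdot 0 K 4 = 5 \cdot 0 \cdot 4 = 0 \cdot 4 = 0$)
$F = 6$
$\left(n{\left(20,-29 \right)} + s\right) + F 34 = \left(0 + 602\right) + 6 \cdot 34 = 602 + 204 = 806$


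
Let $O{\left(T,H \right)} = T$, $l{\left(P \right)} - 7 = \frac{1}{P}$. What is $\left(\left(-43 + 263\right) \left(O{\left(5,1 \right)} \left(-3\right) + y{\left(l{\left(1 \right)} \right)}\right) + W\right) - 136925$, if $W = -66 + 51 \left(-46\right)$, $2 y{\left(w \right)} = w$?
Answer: $-141757$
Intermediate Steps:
$l{\left(P \right)} = 7 + \frac{1}{P}$
$y{\left(w \right)} = \frac{w}{2}$
$W = -2412$ ($W = -66 - 2346 = -2412$)
$\left(\left(-43 + 263\right) \left(O{\left(5,1 \right)} \left(-3\right) + y{\left(l{\left(1 \right)} \right)}\right) + W\right) - 136925 = \left(\left(-43 + 263\right) \left(5 \left(-3\right) + \frac{7 + 1^{-1}}{2}\right) - 2412\right) - 136925 = \left(220 \left(-15 + \frac{7 + 1}{2}\right) - 2412\right) - 136925 = \left(220 \left(-15 + \frac{1}{2} \cdot 8\right) - 2412\right) - 136925 = \left(220 \left(-15 + 4\right) - 2412\right) - 136925 = \left(220 \left(-11\right) - 2412\right) - 136925 = \left(-2420 - 2412\right) - 136925 = -4832 - 136925 = -141757$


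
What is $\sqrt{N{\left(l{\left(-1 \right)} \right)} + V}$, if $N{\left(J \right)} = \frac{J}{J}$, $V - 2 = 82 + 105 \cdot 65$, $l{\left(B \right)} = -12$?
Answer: $\sqrt{6910} \approx 83.126$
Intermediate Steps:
$V = 6909$ ($V = 2 + \left(82 + 105 \cdot 65\right) = 2 + \left(82 + 6825\right) = 2 + 6907 = 6909$)
$N{\left(J \right)} = 1$
$\sqrt{N{\left(l{\left(-1 \right)} \right)} + V} = \sqrt{1 + 6909} = \sqrt{6910}$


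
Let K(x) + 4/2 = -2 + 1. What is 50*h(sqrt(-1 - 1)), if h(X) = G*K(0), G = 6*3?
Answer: -2700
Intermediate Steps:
K(x) = -3 (K(x) = -2 + (-2 + 1) = -2 - 1 = -3)
G = 18
h(X) = -54 (h(X) = 18*(-3) = -54)
50*h(sqrt(-1 - 1)) = 50*(-54) = -2700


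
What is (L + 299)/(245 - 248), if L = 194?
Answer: -493/3 ≈ -164.33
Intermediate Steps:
(L + 299)/(245 - 248) = (194 + 299)/(245 - 248) = 493/(-3) = 493*(-1/3) = -493/3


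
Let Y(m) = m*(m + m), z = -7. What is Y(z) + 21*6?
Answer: 224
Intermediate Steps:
Y(m) = 2*m² (Y(m) = m*(2*m) = 2*m²)
Y(z) + 21*6 = 2*(-7)² + 21*6 = 2*49 + 126 = 98 + 126 = 224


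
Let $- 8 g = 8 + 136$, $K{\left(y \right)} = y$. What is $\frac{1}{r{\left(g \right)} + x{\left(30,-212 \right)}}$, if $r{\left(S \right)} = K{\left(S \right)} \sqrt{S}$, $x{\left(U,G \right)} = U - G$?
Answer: $\frac{121}{32198} + \frac{27 i \sqrt{2}}{32198} \approx 0.003758 + 0.0011859 i$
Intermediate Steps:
$g = -18$ ($g = - \frac{8 + 136}{8} = \left(- \frac{1}{8}\right) 144 = -18$)
$r{\left(S \right)} = S^{\frac{3}{2}}$ ($r{\left(S \right)} = S \sqrt{S} = S^{\frac{3}{2}}$)
$\frac{1}{r{\left(g \right)} + x{\left(30,-212 \right)}} = \frac{1}{\left(-18\right)^{\frac{3}{2}} + \left(30 - -212\right)} = \frac{1}{- 54 i \sqrt{2} + \left(30 + 212\right)} = \frac{1}{- 54 i \sqrt{2} + 242} = \frac{1}{242 - 54 i \sqrt{2}}$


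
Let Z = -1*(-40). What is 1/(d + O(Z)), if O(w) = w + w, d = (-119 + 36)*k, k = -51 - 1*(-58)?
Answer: -1/501 ≈ -0.0019960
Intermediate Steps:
k = 7 (k = -51 + 58 = 7)
Z = 40
d = -581 (d = (-119 + 36)*7 = -83*7 = -581)
O(w) = 2*w
1/(d + O(Z)) = 1/(-581 + 2*40) = 1/(-581 + 80) = 1/(-501) = -1/501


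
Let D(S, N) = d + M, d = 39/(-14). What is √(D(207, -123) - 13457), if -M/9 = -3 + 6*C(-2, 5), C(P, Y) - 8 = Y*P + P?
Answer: I*√2590490/14 ≈ 114.96*I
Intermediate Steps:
C(P, Y) = 8 + P + P*Y (C(P, Y) = 8 + (Y*P + P) = 8 + (P*Y + P) = 8 + (P + P*Y) = 8 + P + P*Y)
d = -39/14 (d = 39*(-1/14) = -39/14 ≈ -2.7857)
M = 243 (M = -9*(-3 + 6*(8 - 2 - 2*5)) = -9*(-3 + 6*(8 - 2 - 10)) = -9*(-3 + 6*(-4)) = -9*(-3 - 24) = -9*(-27) = 243)
D(S, N) = 3363/14 (D(S, N) = -39/14 + 243 = 3363/14)
√(D(207, -123) - 13457) = √(3363/14 - 13457) = √(-185035/14) = I*√2590490/14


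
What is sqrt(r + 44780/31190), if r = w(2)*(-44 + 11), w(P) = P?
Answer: 4*I*sqrt(39255734)/3119 ≈ 8.0352*I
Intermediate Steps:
r = -66 (r = 2*(-44 + 11) = 2*(-33) = -66)
sqrt(r + 44780/31190) = sqrt(-66 + 44780/31190) = sqrt(-66 + 44780*(1/31190)) = sqrt(-66 + 4478/3119) = sqrt(-201376/3119) = 4*I*sqrt(39255734)/3119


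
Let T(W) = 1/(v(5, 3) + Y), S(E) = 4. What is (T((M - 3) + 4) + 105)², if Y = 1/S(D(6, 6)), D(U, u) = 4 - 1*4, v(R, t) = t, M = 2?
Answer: 1874161/169 ≈ 11090.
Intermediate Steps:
D(U, u) = 0 (D(U, u) = 4 - 4 = 0)
Y = ¼ (Y = 1/4 = ¼ ≈ 0.25000)
T(W) = 4/13 (T(W) = 1/(3 + ¼) = 1/(13/4) = 4/13)
(T((M - 3) + 4) + 105)² = (4/13 + 105)² = (1369/13)² = 1874161/169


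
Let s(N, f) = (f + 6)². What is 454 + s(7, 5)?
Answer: 575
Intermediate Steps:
s(N, f) = (6 + f)²
454 + s(7, 5) = 454 + (6 + 5)² = 454 + 11² = 454 + 121 = 575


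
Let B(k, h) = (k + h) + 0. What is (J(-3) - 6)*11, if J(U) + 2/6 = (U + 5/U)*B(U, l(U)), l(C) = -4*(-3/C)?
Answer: 869/3 ≈ 289.67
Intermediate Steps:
l(C) = 12/C (l(C) = -4*(-3/C) = -(-12)/C = 12/C)
B(k, h) = h + k (B(k, h) = (h + k) + 0 = h + k)
J(U) = -⅓ + (U + 5/U)*(U + 12/U) (J(U) = -⅓ + (U + 5/U)*(12/U + U) = -⅓ + (U + 5/U)*(U + 12/U))
(J(-3) - 6)*11 = ((50/3 + (-3)² + 60/(-3)²) - 6)*11 = ((50/3 + 9 + 60*(⅑)) - 6)*11 = ((50/3 + 9 + 20/3) - 6)*11 = (97/3 - 6)*11 = (79/3)*11 = 869/3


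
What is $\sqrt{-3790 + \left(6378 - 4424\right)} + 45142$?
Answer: $45142 + 6 i \sqrt{51} \approx 45142.0 + 42.849 i$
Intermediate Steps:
$\sqrt{-3790 + \left(6378 - 4424\right)} + 45142 = \sqrt{-3790 + 1954} + 45142 = \sqrt{-1836} + 45142 = 6 i \sqrt{51} + 45142 = 45142 + 6 i \sqrt{51}$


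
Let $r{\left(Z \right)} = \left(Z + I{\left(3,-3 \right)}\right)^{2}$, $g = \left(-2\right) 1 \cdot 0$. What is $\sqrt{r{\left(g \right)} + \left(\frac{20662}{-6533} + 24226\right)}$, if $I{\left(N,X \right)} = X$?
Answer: $\frac{\sqrt{1034216972069}}{6533} \approx 155.67$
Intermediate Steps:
$g = 0$ ($g = \left(-2\right) 0 = 0$)
$r{\left(Z \right)} = \left(-3 + Z\right)^{2}$ ($r{\left(Z \right)} = \left(Z - 3\right)^{2} = \left(-3 + Z\right)^{2}$)
$\sqrt{r{\left(g \right)} + \left(\frac{20662}{-6533} + 24226\right)} = \sqrt{\left(-3 + 0\right)^{2} + \left(\frac{20662}{-6533} + 24226\right)} = \sqrt{\left(-3\right)^{2} + \left(20662 \left(- \frac{1}{6533}\right) + 24226\right)} = \sqrt{9 + \left(- \frac{20662}{6533} + 24226\right)} = \sqrt{9 + \frac{158247796}{6533}} = \sqrt{\frac{158306593}{6533}} = \frac{\sqrt{1034216972069}}{6533}$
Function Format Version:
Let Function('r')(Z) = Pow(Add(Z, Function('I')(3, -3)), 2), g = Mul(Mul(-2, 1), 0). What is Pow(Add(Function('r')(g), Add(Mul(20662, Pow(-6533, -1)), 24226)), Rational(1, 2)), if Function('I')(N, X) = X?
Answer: Mul(Rational(1, 6533), Pow(1034216972069, Rational(1, 2))) ≈ 155.67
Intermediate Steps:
g = 0 (g = Mul(-2, 0) = 0)
Function('r')(Z) = Pow(Add(-3, Z), 2) (Function('r')(Z) = Pow(Add(Z, -3), 2) = Pow(Add(-3, Z), 2))
Pow(Add(Function('r')(g), Add(Mul(20662, Pow(-6533, -1)), 24226)), Rational(1, 2)) = Pow(Add(Pow(Add(-3, 0), 2), Add(Mul(20662, Pow(-6533, -1)), 24226)), Rational(1, 2)) = Pow(Add(Pow(-3, 2), Add(Mul(20662, Rational(-1, 6533)), 24226)), Rational(1, 2)) = Pow(Add(9, Add(Rational(-20662, 6533), 24226)), Rational(1, 2)) = Pow(Add(9, Rational(158247796, 6533)), Rational(1, 2)) = Pow(Rational(158306593, 6533), Rational(1, 2)) = Mul(Rational(1, 6533), Pow(1034216972069, Rational(1, 2)))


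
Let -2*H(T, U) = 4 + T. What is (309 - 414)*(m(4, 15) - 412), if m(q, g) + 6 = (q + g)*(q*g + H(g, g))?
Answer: -113715/2 ≈ -56858.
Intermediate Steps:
H(T, U) = -2 - T/2 (H(T, U) = -(4 + T)/2 = -2 - T/2)
m(q, g) = -6 + (g + q)*(-2 - g/2 + g*q) (m(q, g) = -6 + (q + g)*(q*g + (-2 - g/2)) = -6 + (g + q)*(g*q + (-2 - g/2)) = -6 + (g + q)*(-2 - g/2 + g*q))
(309 - 414)*(m(4, 15) - 412) = (309 - 414)*((-6 + 15*4² + 4*15² - ½*15*(4 + 15) - ½*4*(4 + 15)) - 412) = -105*((-6 + 15*16 + 4*225 - ½*15*19 - ½*4*19) - 412) = -105*((-6 + 240 + 900 - 285/2 - 38) - 412) = -105*(1907/2 - 412) = -105*1083/2 = -113715/2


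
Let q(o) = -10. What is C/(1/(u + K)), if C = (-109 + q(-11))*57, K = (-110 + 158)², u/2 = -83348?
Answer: 1115070936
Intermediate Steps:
u = -166696 (u = 2*(-83348) = -166696)
K = 2304 (K = 48² = 2304)
C = -6783 (C = (-109 - 10)*57 = -119*57 = -6783)
C/(1/(u + K)) = -6783/(1/(-166696 + 2304)) = -6783/(1/(-164392)) = -6783/(-1/164392) = -6783*(-164392) = 1115070936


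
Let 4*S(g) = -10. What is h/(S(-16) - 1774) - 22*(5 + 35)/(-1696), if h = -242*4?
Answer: 36421/34238 ≈ 1.0638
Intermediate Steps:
S(g) = -5/2 (S(g) = (¼)*(-10) = -5/2)
h = -968
h/(S(-16) - 1774) - 22*(5 + 35)/(-1696) = -968/(-5/2 - 1774) - 22*(5 + 35)/(-1696) = -968/(-3553/2) - 22*40*(-1/1696) = -968*(-2/3553) - 880*(-1/1696) = 176/323 + 55/106 = 36421/34238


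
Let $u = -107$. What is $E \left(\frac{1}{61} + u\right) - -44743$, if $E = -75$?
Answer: $\frac{3218773}{61} \approx 52767.0$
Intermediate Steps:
$E \left(\frac{1}{61} + u\right) - -44743 = - 75 \left(\frac{1}{61} - 107\right) - -44743 = - 75 \left(\frac{1}{61} - 107\right) + 44743 = \left(-75\right) \left(- \frac{6526}{61}\right) + 44743 = \frac{489450}{61} + 44743 = \frac{3218773}{61}$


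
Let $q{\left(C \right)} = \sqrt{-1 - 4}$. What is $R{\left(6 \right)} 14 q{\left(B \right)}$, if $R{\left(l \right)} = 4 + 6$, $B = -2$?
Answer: $140 i \sqrt{5} \approx 313.05 i$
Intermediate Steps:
$R{\left(l \right)} = 10$
$q{\left(C \right)} = i \sqrt{5}$ ($q{\left(C \right)} = \sqrt{-5} = i \sqrt{5}$)
$R{\left(6 \right)} 14 q{\left(B \right)} = 10 \cdot 14 i \sqrt{5} = 140 i \sqrt{5}$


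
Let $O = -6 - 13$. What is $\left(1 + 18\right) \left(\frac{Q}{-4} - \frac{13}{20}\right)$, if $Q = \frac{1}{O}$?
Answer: $- \frac{121}{10} \approx -12.1$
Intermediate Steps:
$O = -19$ ($O = -6 - 13 = -19$)
$Q = - \frac{1}{19}$ ($Q = \frac{1}{-19} = - \frac{1}{19} \approx -0.052632$)
$\left(1 + 18\right) \left(\frac{Q}{-4} - \frac{13}{20}\right) = \left(1 + 18\right) \left(- \frac{1}{19 \left(-4\right)} - \frac{13}{20}\right) = 19 \left(\left(- \frac{1}{19}\right) \left(- \frac{1}{4}\right) - \frac{13}{20}\right) = 19 \left(\frac{1}{76} - \frac{13}{20}\right) = 19 \left(- \frac{121}{190}\right) = - \frac{121}{10}$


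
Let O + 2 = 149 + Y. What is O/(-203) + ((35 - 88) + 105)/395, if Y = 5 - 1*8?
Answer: -46324/80185 ≈ -0.57771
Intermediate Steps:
Y = -3 (Y = 5 - 8 = -3)
O = 144 (O = -2 + (149 - 3) = -2 + 146 = 144)
O/(-203) + ((35 - 88) + 105)/395 = 144/(-203) + ((35 - 88) + 105)/395 = 144*(-1/203) + (-53 + 105)*(1/395) = -144/203 + 52*(1/395) = -144/203 + 52/395 = -46324/80185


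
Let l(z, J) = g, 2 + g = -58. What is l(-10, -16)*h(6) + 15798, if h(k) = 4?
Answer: 15558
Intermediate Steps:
g = -60 (g = -2 - 58 = -60)
l(z, J) = -60
l(-10, -16)*h(6) + 15798 = -60*4 + 15798 = -240 + 15798 = 15558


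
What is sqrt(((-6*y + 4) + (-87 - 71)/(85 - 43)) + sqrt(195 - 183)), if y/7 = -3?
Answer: sqrt(55671 + 882*sqrt(3))/21 ≈ 11.389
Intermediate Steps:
y = -21 (y = 7*(-3) = -21)
sqrt(((-6*y + 4) + (-87 - 71)/(85 - 43)) + sqrt(195 - 183)) = sqrt(((-6*(-21) + 4) + (-87 - 71)/(85 - 43)) + sqrt(195 - 183)) = sqrt(((126 + 4) - 158/42) + sqrt(12)) = sqrt((130 - 158*1/42) + 2*sqrt(3)) = sqrt((130 - 79/21) + 2*sqrt(3)) = sqrt(2651/21 + 2*sqrt(3))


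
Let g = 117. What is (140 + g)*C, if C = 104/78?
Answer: 1028/3 ≈ 342.67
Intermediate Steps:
C = 4/3 (C = 104*(1/78) = 4/3 ≈ 1.3333)
(140 + g)*C = (140 + 117)*(4/3) = 257*(4/3) = 1028/3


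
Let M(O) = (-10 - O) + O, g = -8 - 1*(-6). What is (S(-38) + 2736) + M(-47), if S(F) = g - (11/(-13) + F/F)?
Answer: 35410/13 ≈ 2723.8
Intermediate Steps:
g = -2 (g = -8 + 6 = -2)
S(F) = -28/13 (S(F) = -2 - (11/(-13) + F/F) = -2 - (11*(-1/13) + 1) = -2 - (-11/13 + 1) = -2 - 1*2/13 = -2 - 2/13 = -28/13)
M(O) = -10
(S(-38) + 2736) + M(-47) = (-28/13 + 2736) - 10 = 35540/13 - 10 = 35410/13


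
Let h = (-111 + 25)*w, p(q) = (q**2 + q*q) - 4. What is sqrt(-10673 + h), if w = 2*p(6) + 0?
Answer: I*sqrt(22369) ≈ 149.56*I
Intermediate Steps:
p(q) = -4 + 2*q**2 (p(q) = (q**2 + q**2) - 4 = 2*q**2 - 4 = -4 + 2*q**2)
w = 136 (w = 2*(-4 + 2*6**2) + 0 = 2*(-4 + 2*36) + 0 = 2*(-4 + 72) + 0 = 2*68 + 0 = 136 + 0 = 136)
h = -11696 (h = (-111 + 25)*136 = -86*136 = -11696)
sqrt(-10673 + h) = sqrt(-10673 - 11696) = sqrt(-22369) = I*sqrt(22369)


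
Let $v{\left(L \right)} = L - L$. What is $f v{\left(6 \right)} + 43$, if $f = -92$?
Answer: $43$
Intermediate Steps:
$v{\left(L \right)} = 0$
$f v{\left(6 \right)} + 43 = \left(-92\right) 0 + 43 = 0 + 43 = 43$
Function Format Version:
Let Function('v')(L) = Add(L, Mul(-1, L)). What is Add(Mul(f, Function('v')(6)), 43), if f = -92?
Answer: 43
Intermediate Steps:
Function('v')(L) = 0
Add(Mul(f, Function('v')(6)), 43) = Add(Mul(-92, 0), 43) = Add(0, 43) = 43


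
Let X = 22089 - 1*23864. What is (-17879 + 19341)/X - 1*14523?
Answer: -25779787/1775 ≈ -14524.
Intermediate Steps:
X = -1775 (X = 22089 - 23864 = -1775)
(-17879 + 19341)/X - 1*14523 = (-17879 + 19341)/(-1775) - 1*14523 = 1462*(-1/1775) - 14523 = -1462/1775 - 14523 = -25779787/1775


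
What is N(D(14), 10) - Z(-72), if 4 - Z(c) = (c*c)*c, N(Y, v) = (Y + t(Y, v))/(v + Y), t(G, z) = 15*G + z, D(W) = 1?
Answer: -4105746/11 ≈ -3.7325e+5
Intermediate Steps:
t(G, z) = z + 15*G
N(Y, v) = (v + 16*Y)/(Y + v) (N(Y, v) = (Y + (v + 15*Y))/(v + Y) = (v + 16*Y)/(Y + v))
Z(c) = 4 - c³ (Z(c) = 4 - c*c*c = 4 - c²*c = 4 - c³)
N(D(14), 10) - Z(-72) = (10 + 16*1)/(1 + 10) - (4 - 1*(-72)³) = (10 + 16)/11 - (4 - 1*(-373248)) = (1/11)*26 - (4 + 373248) = 26/11 - 1*373252 = 26/11 - 373252 = -4105746/11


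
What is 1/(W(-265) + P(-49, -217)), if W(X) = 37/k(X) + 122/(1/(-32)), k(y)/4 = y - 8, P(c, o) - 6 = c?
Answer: -1092/4310161 ≈ -0.00025335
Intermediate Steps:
P(c, o) = 6 + c
k(y) = -32 + 4*y (k(y) = 4*(y - 8) = 4*(-8 + y) = -32 + 4*y)
W(X) = -3904 + 37/(-32 + 4*X) (W(X) = 37/(-32 + 4*X) + 122/(1/(-32)) = 37/(-32 + 4*X) + 122/(-1/32) = 37/(-32 + 4*X) + 122*(-32) = 37/(-32 + 4*X) - 3904 = -3904 + 37/(-32 + 4*X))
1/(W(-265) + P(-49, -217)) = 1/((124965 - 15616*(-265))/(4*(-8 - 265)) + (6 - 49)) = 1/((1/4)*(124965 + 4138240)/(-273) - 43) = 1/((1/4)*(-1/273)*4263205 - 43) = 1/(-4263205/1092 - 43) = 1/(-4310161/1092) = -1092/4310161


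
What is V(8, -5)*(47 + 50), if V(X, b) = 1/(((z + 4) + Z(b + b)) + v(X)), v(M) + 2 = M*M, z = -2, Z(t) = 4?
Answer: 97/68 ≈ 1.4265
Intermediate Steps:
v(M) = -2 + M² (v(M) = -2 + M*M = -2 + M²)
V(X, b) = 1/(4 + X²) (V(X, b) = 1/(((-2 + 4) + 4) + (-2 + X²)) = 1/((2 + 4) + (-2 + X²)) = 1/(6 + (-2 + X²)) = 1/(4 + X²))
V(8, -5)*(47 + 50) = (47 + 50)/(4 + 8²) = 97/(4 + 64) = 97/68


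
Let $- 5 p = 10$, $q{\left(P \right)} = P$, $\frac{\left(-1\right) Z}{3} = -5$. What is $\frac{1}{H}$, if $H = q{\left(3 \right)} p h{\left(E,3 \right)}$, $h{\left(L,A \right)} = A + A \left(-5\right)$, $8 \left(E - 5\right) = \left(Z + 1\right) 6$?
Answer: $\frac{1}{72} \approx 0.013889$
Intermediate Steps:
$Z = 15$ ($Z = \left(-3\right) \left(-5\right) = 15$)
$E = 17$ ($E = 5 + \frac{\left(15 + 1\right) 6}{8} = 5 + \frac{16 \cdot 6}{8} = 5 + \frac{1}{8} \cdot 96 = 5 + 12 = 17$)
$h{\left(L,A \right)} = - 4 A$ ($h{\left(L,A \right)} = A - 5 A = - 4 A$)
$p = -2$ ($p = \left(- \frac{1}{5}\right) 10 = -2$)
$H = 72$ ($H = 3 \left(-2\right) \left(\left(-4\right) 3\right) = \left(-6\right) \left(-12\right) = 72$)
$\frac{1}{H} = \frac{1}{72}$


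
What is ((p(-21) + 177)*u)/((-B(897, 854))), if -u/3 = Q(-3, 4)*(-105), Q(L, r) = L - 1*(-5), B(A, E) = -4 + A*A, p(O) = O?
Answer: -19656/160921 ≈ -0.12215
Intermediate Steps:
B(A, E) = -4 + A**2
Q(L, r) = 5 + L (Q(L, r) = L + 5 = 5 + L)
u = 630 (u = -3*(5 - 3)*(-105) = -6*(-105) = -3*(-210) = 630)
((p(-21) + 177)*u)/((-B(897, 854))) = ((-21 + 177)*630)/((-(-4 + 897**2))) = (156*630)/((-(-4 + 804609))) = 98280/((-1*804605)) = 98280/(-804605) = 98280*(-1/804605) = -19656/160921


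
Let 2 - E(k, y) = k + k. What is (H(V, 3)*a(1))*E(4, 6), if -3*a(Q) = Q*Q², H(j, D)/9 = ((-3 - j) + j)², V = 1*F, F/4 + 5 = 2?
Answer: 162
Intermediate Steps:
F = -12 (F = -20 + 4*2 = -20 + 8 = -12)
E(k, y) = 2 - 2*k (E(k, y) = 2 - (k + k) = 2 - 2*k)
V = -12 (V = 1*(-12) = -12)
H(j, D) = 81 (H(j, D) = 9*((-3 - j) + j)² = 9*(-3)² = 9*9 = 81)
a(Q) = -Q³/3 (a(Q) = -Q*Q²/3 = -Q³/3)
(H(V, 3)*a(1))*E(4, 6) = (81*(-⅓*1³))*(2 - 2*4) = (81*(-⅓*1))*(2 - 8) = (81*(-⅓))*(-6) = -27*(-6) = 162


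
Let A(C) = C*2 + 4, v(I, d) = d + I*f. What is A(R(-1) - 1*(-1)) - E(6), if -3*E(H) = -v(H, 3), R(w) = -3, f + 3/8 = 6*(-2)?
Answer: 95/4 ≈ 23.750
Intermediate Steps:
f = -99/8 (f = -3/8 + 6*(-2) = -3/8 - 12 = -99/8 ≈ -12.375)
v(I, d) = d - 99*I/8 (v(I, d) = d + I*(-99/8) = d - 99*I/8)
A(C) = 4 + 2*C (A(C) = 2*C + 4 = 4 + 2*C)
E(H) = 1 - 33*H/8 (E(H) = -(-1)*(3 - 99*H/8)/3 = -(-3 + 99*H/8)/3 = 1 - 33*H/8)
A(R(-1) - 1*(-1)) - E(6) = (4 + 2*(-3 - 1*(-1))) - (1 - 33/8*6) = (4 + 2*(-3 + 1)) - (1 - 99/4) = (4 + 2*(-2)) - 1*(-95/4) = (4 - 4) + 95/4 = 0 + 95/4 = 95/4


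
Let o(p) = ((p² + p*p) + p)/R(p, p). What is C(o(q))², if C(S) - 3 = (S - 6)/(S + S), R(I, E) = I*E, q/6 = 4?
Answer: 39601/9604 ≈ 4.1234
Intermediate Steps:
q = 24 (q = 6*4 = 24)
R(I, E) = E*I
o(p) = (p + 2*p²)/p² (o(p) = ((p² + p*p) + p)/((p*p)) = ((p² + p²) + p)/(p²) = (2*p² + p)/p² = (p + 2*p²)/p²)
C(S) = 3 + (-6 + S)/(2*S) (C(S) = 3 + (S - 6)/(S + S) = 3 + (-6 + S)/((2*S)) = 3 + (-6 + S)*(1/(2*S)) = 3 + (-6 + S)/(2*S))
C(o(q))² = (7/2 - 3/(2 + 1/24))² = (7/2 - 3/49/24)² = (7/2 - 3*24/49)² = (7/2 - 72/49)² = (199/98)² = 39601/9604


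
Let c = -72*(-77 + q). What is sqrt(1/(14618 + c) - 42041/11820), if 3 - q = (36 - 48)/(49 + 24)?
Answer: I*sqrt(65766722165722299345)/4300098270 ≈ 1.8859*I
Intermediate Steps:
q = 231/73 (q = 3 - (36 - 48)/(49 + 24) = 3 - (-12)/73 = 3 - 1*(-12/73) = 3 + 12/73 = 231/73 ≈ 3.1644)
c = 388080/73 (c = -72*(-77 + 231/73) = -72*(-5390/73) = 388080/73 ≈ 5316.2)
sqrt(1/(14618 + c) - 42041/11820) = sqrt(1/(14618 + 388080/73) - 42041/11820) = sqrt(1/(1455194/73) - 42041*1/11820) = sqrt(73/1455194 - 42041/11820) = sqrt(-30588474047/8600196540) = I*sqrt(65766722165722299345)/4300098270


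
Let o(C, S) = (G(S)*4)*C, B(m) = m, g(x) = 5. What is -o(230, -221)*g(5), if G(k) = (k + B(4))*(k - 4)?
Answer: -224595000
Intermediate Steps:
G(k) = (-4 + k)*(4 + k) (G(k) = (k + 4)*(k - 4) = (4 + k)*(-4 + k) = (-4 + k)*(4 + k))
o(C, S) = C*(-64 + 4*S²) (o(C, S) = ((-16 + S²)*4)*C = (-64 + 4*S²)*C = C*(-64 + 4*S²))
-o(230, -221)*g(5) = -4*230*(-16 + (-221)²)*5 = -4*230*(-16 + 48841)*5 = -4*230*48825*5 = -44919000*5 = -1*224595000 = -224595000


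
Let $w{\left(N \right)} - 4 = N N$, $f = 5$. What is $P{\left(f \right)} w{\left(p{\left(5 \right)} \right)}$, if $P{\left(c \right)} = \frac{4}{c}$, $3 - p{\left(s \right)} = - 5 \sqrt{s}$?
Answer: $\frac{552}{5} + 24 \sqrt{5} \approx 164.07$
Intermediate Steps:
$p{\left(s \right)} = 3 + 5 \sqrt{s}$ ($p{\left(s \right)} = 3 - - 5 \sqrt{s} = 3 + 5 \sqrt{s}$)
$w{\left(N \right)} = 4 + N^{2}$ ($w{\left(N \right)} = 4 + N N = 4 + N^{2}$)
$P{\left(f \right)} w{\left(p{\left(5 \right)} \right)} = \frac{4}{5} \left(4 + \left(3 + 5 \sqrt{5}\right)^{2}\right) = 4 \cdot \frac{1}{5} \left(4 + \left(3 + 5 \sqrt{5}\right)^{2}\right) = \frac{4 \left(4 + \left(3 + 5 \sqrt{5}\right)^{2}\right)}{5} = \frac{16}{5} + \frac{4 \left(3 + 5 \sqrt{5}\right)^{2}}{5}$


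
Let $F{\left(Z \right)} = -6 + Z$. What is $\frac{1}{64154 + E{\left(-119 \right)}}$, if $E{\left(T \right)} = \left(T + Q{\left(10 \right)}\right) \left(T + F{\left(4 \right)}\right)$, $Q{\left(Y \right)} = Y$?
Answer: $\frac{1}{77343} \approx 1.2929 \cdot 10^{-5}$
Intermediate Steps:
$E{\left(T \right)} = \left(-2 + T\right) \left(10 + T\right)$ ($E{\left(T \right)} = \left(T + 10\right) \left(T + \left(-6 + 4\right)\right) = \left(10 + T\right) \left(T - 2\right) = \left(10 + T\right) \left(-2 + T\right) = \left(-2 + T\right) \left(10 + T\right)$)
$\frac{1}{64154 + E{\left(-119 \right)}} = \frac{1}{64154 + \left(-20 + \left(-119\right)^{2} + 8 \left(-119\right)\right)} = \frac{1}{64154 - -13189} = \frac{1}{64154 + 13189} = \frac{1}{77343}$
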